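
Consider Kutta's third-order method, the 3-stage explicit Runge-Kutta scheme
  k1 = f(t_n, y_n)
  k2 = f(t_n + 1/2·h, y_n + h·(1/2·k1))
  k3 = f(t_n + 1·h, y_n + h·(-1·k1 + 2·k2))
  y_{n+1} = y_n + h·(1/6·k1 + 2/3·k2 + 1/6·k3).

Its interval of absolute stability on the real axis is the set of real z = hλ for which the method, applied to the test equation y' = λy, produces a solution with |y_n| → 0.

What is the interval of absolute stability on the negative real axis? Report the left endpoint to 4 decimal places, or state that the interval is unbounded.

z∈(-2.5127,0).

With y'=λy (z=hλ):
  order 3, 3-stage ⇒ R(z)=1+z+z^2/2+z^3/6
  (e.g. R(-0.85)=0.40890, |R|=0.40890)

Boundary: |R(x)|=1, x<0.
x=-0.85: |R|=0.4089
|R(-2.67)|=1.2779 |R(-2.28)|=0.6562 |R(-1.67)|=0.0518
Bisect:
  x_lo=-3.2351 |R|=2.6452  x_hi=-0.3699 |R|=0.6901
  mid=-1.80249 |R|=0.15405 →hi
  mid=-2.51880 |R|=1.00999 →lo
  mid=-2.16065 |R|=0.50758 →hi
  mid=-2.33973 |R|=0.73730 →hi
  mid=-2.42926 |R|=0.86791 →hi
  mid=-2.47403 |R|=0.93747 →hi
  mid=-2.49642 |R|=0.97336 →hi
  mid=-2.50761 |R|=0.99158 →hi
  ...
  [-2.51286,-2.51268] ⇒ x*=-2.5127
Stable set (-2.5127, 0).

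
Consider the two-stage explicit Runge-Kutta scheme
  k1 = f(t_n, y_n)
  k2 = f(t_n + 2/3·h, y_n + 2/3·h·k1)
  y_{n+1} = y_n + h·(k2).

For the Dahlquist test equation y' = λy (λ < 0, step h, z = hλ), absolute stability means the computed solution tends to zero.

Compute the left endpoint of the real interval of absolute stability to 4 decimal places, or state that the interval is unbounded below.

Test eqn y'=λy, z=hλ:
  k1=λy_n ⇒ h·k1=z·y_n;  k2=λ(1+2/3z)y_n ⇒ h·k2=z(1+2/3z)y_n
  y_{n+1}/y_n = 1 + z(1+2/3z) = 1 + z + 2/3z²
  ⇒ R(z) = 1 + z + 2/3z².

Find x<0 with |R(x)|<1.
x=-1.21: |R|=0.7661
R=1: x+2/3x²=0 ⇒ x=−3/2=-1.5000; min R=1−1/(4·2/3)=0.6250>−1
Confirm numerically:
  x=-1.467: |R|=0.96773 <1
  x=-1.180: |R|=0.74827 <1
  x=-0.788: |R|=0.62596 <1
  x=-0.632: |R|=0.63428 <1
  x=-1.914: |R|=1.52826 >1
  x=-1.609: |R|=1.11692 >1
So |R|<1 on (-1.5000, 0).

z* = -1.5000.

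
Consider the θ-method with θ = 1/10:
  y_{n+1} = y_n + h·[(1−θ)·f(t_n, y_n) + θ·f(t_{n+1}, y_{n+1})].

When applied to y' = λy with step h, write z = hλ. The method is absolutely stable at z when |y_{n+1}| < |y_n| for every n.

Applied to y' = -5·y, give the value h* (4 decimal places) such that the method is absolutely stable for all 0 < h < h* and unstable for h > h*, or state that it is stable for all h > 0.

With y'=λy (z=hλ):
  y_{n+1} = y_n + z·[9/10·y_n + 1/10·y_{n+1}] ⇒ (1 − 1/10z)y_{n+1} = (1 + 9/10z)y_n
  so R(z) = (1 + 9/10z)/(1 − 1/10z).

Solve |R(x)|<1 on ℝ⁻.
x=-0.51: |R|=0.5147
R=−1: 1+9/10x = −1+1/10x ⇒ -4/5x=2 ⇒ x=2/(-4/5)=-2.5000
Confirm numerically:
  x=-2.472: |R|=0.98204 <1
  x=-2.446: |R|=0.96529 <1
  x=-2.060: |R|=0.70813 <1
  x=-2.911: |R|=1.25467 >1
  x=-2.825: |R|=1.20273 >1
Interval (-2.5000, 0).

(-2.5000,0); λ=-5 ⇒ h* = (5/2)/5 = 0.5000.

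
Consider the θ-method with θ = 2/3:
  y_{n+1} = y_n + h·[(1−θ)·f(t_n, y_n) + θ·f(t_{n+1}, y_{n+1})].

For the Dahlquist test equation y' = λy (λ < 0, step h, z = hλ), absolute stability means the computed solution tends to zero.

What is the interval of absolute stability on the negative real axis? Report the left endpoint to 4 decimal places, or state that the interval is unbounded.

On y'=λy, z=hλ:
  y_{n+1} = y_n + z·[1/3·y_n + 2/3·y_{n+1}] ⇒ (1 − 2/3z)y_{n+1} = (1 + 1/3z)y_n
  R(z) = (1 + 1/3z)/(1 − 2/3z).

Solve |R(x)|<1 on ℝ⁻.
x=-0.55: |R|=0.5976
x=-2: |R|=0.1429
x=-10: |R|=0.3043
x=-100: |R|=0.4778
θ=2/3≥1/2 ⇒ |1+1/3x|<|1−2/3x| ∀x<0 ⇒ unbounded interval.

(−∞, 0) — no finite endpoint.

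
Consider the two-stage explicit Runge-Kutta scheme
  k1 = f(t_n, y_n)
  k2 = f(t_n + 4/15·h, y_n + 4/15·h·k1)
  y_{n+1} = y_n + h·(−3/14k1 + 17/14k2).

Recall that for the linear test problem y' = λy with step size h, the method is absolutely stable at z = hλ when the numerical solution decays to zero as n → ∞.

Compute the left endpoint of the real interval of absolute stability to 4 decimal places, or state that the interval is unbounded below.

z* = -3.0882.

With y'=λy (z=hλ):
  k1=λy_n ⇒ h·k1=z·y_n;  k2=λ(1+4/15z)y_n ⇒ h·k2=z(1+4/15z)y_n
  y_{n+1}/y_n = 1 − 3/14z + 17/14z(1+4/15z) = 1 + z + 34/105z²
  Hence R(z) = 1 + z + 34/105z².

Find x<0 with |R(x)|<1.
x=-0.53: |R|=0.5610
R=1: x+34/105x²=0 ⇒ x=−105/34=-3.0882; min R=1−1/(4·34/105)=0.2279>−1
Confirm numerically:
  x=-2.659: |R|=0.63042 <1
  x=-2.509: |R|=0.52941 <1
  x=-1.750: |R|=0.24167 <1
  x=-1.494: |R|=0.22875 <1
  x=-3.385: |R|=1.32528 >1
  x=-3.166: |R|=1.07972 >1
Stable set (-3.0882, 0).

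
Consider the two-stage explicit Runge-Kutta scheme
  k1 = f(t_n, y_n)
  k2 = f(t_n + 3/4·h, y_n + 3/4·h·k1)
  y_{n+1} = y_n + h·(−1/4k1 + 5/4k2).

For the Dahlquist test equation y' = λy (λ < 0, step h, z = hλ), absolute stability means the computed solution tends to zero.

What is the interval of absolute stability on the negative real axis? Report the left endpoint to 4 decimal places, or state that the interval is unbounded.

z∈(-1.0667,0).

Set f=λy, z=hλ:
  k1=λy_n ⇒ h·k1=z·y_n;  k2=λ(1+3/4z)y_n ⇒ h·k2=z(1+3/4z)y_n
  y_{n+1}/y_n = 1 − 1/4z + 5/4z(1+3/4z) = 1 + z + 15/16z²
  so R(z) = 1 + z + 15/16z².

Boundary: |R(x)|=1, x<0.
x=-1.09: |R|=1.0238
R=1: x+15/16x²=0 ⇒ x=−16/15=-1.0667; min R=1−1/(4·15/16)=0.7333>−1
Confirm numerically:
  x=-0.621: |R|=0.74054 <1
  x=-0.572: |R|=0.73474 <1
  x=-0.556: |R|=0.73381 <1
  x=-1.546: |R|=1.69473 >1
  x=-1.493: |R|=1.59673 >1
  x=-1.267: |R|=1.23796 >1
Stable set (-1.0667, 0).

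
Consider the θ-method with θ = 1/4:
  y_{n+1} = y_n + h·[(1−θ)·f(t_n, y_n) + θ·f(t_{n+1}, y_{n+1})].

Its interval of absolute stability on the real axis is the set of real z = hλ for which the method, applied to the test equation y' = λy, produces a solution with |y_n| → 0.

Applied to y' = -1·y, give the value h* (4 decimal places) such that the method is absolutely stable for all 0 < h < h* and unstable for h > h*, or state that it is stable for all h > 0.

(-4.0000,0); λ=-1 ⇒ h* = (4)/1 = 4.0000.

With y'=λy (z=hλ):
  y_{n+1} = y_n + z·[3/4·y_n + 1/4·y_{n+1}] ⇒ (1 − 1/4z)y_{n+1} = (1 + 3/4z)y_n
  so R(z) = (1 + 3/4z)/(1 − 1/4z).

Need |R(x)|<1, x<0.
x=-0.49: |R|=0.5635
R=−1: 1+3/4x = −1+1/4x ⇒ -1/2x=2 ⇒ x=2/(-1/2)=-4.0000
Confirm numerically:
  x=-2.106: |R|=0.37963 <1
  x=-2.074: |R|=0.36582 <1
  x=-1.714: |R|=0.19986 <1
  x=-4.452: |R|=1.10696 >1
  x=-4.447: |R|=1.10584 >1
Interval (-4.0000, 0).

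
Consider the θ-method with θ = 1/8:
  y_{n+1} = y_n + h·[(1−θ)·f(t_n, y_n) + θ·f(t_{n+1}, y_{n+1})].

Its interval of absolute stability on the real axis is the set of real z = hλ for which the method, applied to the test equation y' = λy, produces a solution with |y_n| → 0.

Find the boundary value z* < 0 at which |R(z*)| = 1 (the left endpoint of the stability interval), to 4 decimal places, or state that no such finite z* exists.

On y'=λy, z=hλ:
  y_{n+1} = y_n + z·[7/8·y_n + 1/8·y_{n+1}] ⇒ (1 − 1/8z)y_{n+1} = (1 + 7/8z)y_n
  R(z) = (1 + 7/8z)/(1 − 1/8z).

Need |R(x)|<1, x<0.
x=-1.35: |R|=0.1551
R=−1: 1+7/8x = −1+1/8x ⇒ -3/4x=2 ⇒ x=2/(-3/4)=-2.6667
Confirm numerically:
  x=-2.609: |R|=0.96739 <1
  x=-2.329: |R|=0.80385 <1
  x=-1.574: |R|=0.31523 <1
  x=-3.166: |R|=1.26831 >1
  x=-2.966: |R|=1.16378 >1
Stable set (-2.6667, 0).

z* = -2.6667.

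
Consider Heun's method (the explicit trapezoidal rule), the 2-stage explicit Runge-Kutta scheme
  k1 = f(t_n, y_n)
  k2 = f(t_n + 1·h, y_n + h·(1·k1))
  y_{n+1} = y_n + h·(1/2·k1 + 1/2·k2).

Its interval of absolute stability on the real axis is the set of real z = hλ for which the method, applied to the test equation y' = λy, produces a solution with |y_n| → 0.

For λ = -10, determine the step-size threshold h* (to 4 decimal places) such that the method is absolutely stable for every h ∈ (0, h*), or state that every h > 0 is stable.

(-2.0000,0); λ=-10 ⇒ h* = 0.2000.

Set f=λy, z=hλ:
  order 2, 2-stage ⇒ R(z)=1+z+z^2/2
  (e.g. R(-1.01)=0.50005, |R|=0.50005)

Solve |R(x)|<1 on ℝ⁻.
x=-1.01: |R|=0.5000
|R(-1.9)|=0.9050 |R(-1.11)|=0.5060 |R(-0.98)|=0.5002
Bisect:
  x_lo=-2.5910 |R|=1.7657  x_hi=-0.0605 |R|=0.9413
  mid=-1.32578 |R|=0.55307 →hi
  mid=-1.95840 |R|=0.95926 →hi
  mid=-2.27471 |R|=1.31244 →lo
  mid=-2.11655 |R|=1.12334 →lo
  mid=-2.03747 |R|=1.03818 →lo
  mid=-1.99794 |R|=0.99794 →hi
  mid=-2.01771 |R|=1.01786 →lo
  ...
  [-2.00010,-1.99994] ⇒ x*=-2.0000
Interval (-2.0000, 0).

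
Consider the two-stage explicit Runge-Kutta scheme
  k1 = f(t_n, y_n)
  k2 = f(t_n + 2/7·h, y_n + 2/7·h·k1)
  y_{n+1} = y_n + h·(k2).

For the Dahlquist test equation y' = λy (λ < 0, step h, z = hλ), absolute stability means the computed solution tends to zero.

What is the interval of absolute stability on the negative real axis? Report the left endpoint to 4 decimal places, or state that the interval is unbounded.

z∈(-3.5000,0).

On y'=λy, z=hλ:
  k1=λy_n ⇒ h·k1=z·y_n;  k2=λ(1+2/7z)y_n ⇒ h·k2=z(1+2/7z)y_n
  y_{n+1}/y_n = 1 + z(1+2/7z) = 1 + z + 2/7z²
  R(z) = 1 + z + 2/7z².

Boundary: |R(x)|=1, x<0.
x=-1.4: |R|=0.1600
R=1: x+2/7x²=0 ⇒ x=−7/2=-3.5000; min R=1−1/(4·2/7)=0.1250>−1
Confirm numerically:
  x=-3.388: |R|=0.89158 <1
  x=-3.086: |R|=0.63497 <1
  x=-2.949: |R|=0.53574 <1
  x=-4.030: |R|=1.61026 >1
  x=-4.012: |R|=1.58690 >1
Stable set (-3.5000, 0).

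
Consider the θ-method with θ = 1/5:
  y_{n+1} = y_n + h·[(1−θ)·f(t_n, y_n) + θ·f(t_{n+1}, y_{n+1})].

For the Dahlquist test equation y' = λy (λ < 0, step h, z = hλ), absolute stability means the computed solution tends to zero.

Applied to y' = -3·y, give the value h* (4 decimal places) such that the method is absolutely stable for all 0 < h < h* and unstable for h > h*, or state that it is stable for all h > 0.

(-3.3333,0); λ=-3 ⇒ h* = (10/3)/3 = 1.1111.

On y'=λy, z=hλ:
  y_{n+1} = y_n + z·[4/5·y_n + 1/5·y_{n+1}] ⇒ (1 − 1/5z)y_{n+1} = (1 + 4/5z)y_n
  Hence R(z) = (1 + 4/5z)/(1 − 1/5z).

Need |R(x)|<1, x<0.
x=-1.68: |R|=0.2575
R=−1: 1+4/5x = −1+1/5x ⇒ -3/5x=2 ⇒ x=2/(-3/5)=-3.3333
Confirm numerically:
  x=-3.024: |R|=0.88435 <1
  x=-2.341: |R|=0.59447 <1
  x=-1.872: |R|=0.36205 <1
  x=-3.552: |R|=1.07671 >1
  x=-3.532: |R|=1.06985 >1
So |R|<1 on (-3.3333, 0).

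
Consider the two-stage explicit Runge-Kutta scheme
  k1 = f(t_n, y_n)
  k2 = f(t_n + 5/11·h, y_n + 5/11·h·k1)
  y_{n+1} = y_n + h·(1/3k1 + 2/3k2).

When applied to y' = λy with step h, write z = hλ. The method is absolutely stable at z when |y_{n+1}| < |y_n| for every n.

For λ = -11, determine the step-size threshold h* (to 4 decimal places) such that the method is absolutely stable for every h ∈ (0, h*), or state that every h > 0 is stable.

(-3.3000,0); λ=-11 ⇒ h* = (33/10)/11 = 0.3000.

Test eqn y'=λy, z=hλ:
  k1=λy_n ⇒ h·k1=z·y_n;  k2=λ(1+5/11z)y_n ⇒ h·k2=z(1+5/11z)y_n
  y_{n+1}/y_n = 1 + 1/3z + 2/3z(1+5/11z) = 1 + z + 10/33z²
  Hence R(z) = 1 + z + 10/33z².

Solve |R(x)|<1 on ℝ⁻.
x=-1.16: |R|=0.2478
R=1: x+10/33x²=0 ⇒ x=−33/10=-3.3000; min R=1−1/(4·10/33)=0.1750>−1
Confirm numerically:
  x=-2.231: |R|=0.27729 <1
  x=-1.829: |R|=0.18471 <1
  x=-1.768: |R|=0.17922 <1
  x=-3.502: |R|=1.21436 >1
  x=-3.465: |R|=1.17325 >1
  x=-3.422: |R|=1.12651 >1
Stable set (-3.3000, 0).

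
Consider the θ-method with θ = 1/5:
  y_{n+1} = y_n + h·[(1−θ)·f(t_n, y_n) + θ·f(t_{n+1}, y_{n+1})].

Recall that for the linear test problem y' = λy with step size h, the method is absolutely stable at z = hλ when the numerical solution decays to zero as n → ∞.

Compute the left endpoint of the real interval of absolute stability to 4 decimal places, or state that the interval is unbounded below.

With y'=λy (z=hλ):
  y_{n+1} = y_n + z·[4/5·y_n + 1/5·y_{n+1}] ⇒ (1 − 1/5z)y_{n+1} = (1 + 4/5z)y_n
  Hence R(z) = (1 + 4/5z)/(1 − 1/5z).

Boundary: |R(x)|=1, x<0.
x=-0.98: |R|=0.1806
R=−1: 1+4/5x = −1+1/5x ⇒ -3/5x=2 ⇒ x=2/(-3/5)=-3.3333
Confirm numerically:
  x=-2.492: |R|=0.66311 <1
  x=-1.806: |R|=0.32677 <1
  x=-1.605: |R|=0.21499 <1
  x=-3.783: |R|=1.15359 >1
  x=-3.621: |R|=1.10010 >1
So |R|<1 on (-3.3333, 0).

left endpoint -3.3333.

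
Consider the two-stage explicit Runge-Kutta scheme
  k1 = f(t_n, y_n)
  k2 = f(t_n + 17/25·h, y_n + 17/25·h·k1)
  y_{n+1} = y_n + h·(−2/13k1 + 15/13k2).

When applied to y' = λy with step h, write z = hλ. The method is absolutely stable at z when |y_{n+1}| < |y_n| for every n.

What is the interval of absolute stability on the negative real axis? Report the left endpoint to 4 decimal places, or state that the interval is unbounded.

z∈(-1.2745,0).

On y'=λy, z=hλ:
  k1=λy_n ⇒ h·k1=z·y_n;  k2=λ(1+17/25z)y_n ⇒ h·k2=z(1+17/25z)y_n
  y_{n+1}/y_n = 1 − 2/13z + 15/13z(1+17/25z) = 1 + z + 51/65z²
  ⇒ R(z) = 1 + z + 51/65z².

Need |R(x)|<1, x<0.
x=-0.48: |R|=0.7008
R=1: x+51/65x²=0 ⇒ x=−65/51=-1.2745; min R=1−1/(4·51/65)=0.6814>−1
Confirm numerically:
  x=-1.064: |R|=0.82426 <1
  x=-0.655: |R|=0.68162 <1
  x=-0.528: |R|=0.69074 <1
  x=-1.779: |R|=1.70418 >1
  x=-1.552: |R|=1.33791 >1
  x=-1.507: |R|=1.27490 >1
Interval (-1.2745, 0).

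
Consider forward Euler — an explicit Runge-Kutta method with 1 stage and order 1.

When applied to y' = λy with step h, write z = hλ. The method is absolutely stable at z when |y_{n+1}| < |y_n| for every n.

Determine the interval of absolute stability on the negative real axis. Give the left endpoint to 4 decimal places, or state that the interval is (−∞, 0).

z∈(-2.0000,0).

With y'=λy (z=hλ):
  order 1, 1-stage ⇒ R(z)=1+z
  (e.g. R(-1.49)=-0.49000, |R|=0.49000)

Solve |R(x)|<1 on ℝ⁻.
x=-1.49: |R|=0.4900
|R(-2.29)|=1.2900 |R(-1.37)|=0.3700
Bisect:
  x_lo=-2.5603 |R|=1.5603  x_hi=-0.1042 |R|=0.8958
  mid=-1.33225 |R|=0.33225 →hi
  mid=-1.94628 |R|=0.94628 →hi
  mid=-2.25329 |R|=1.25329 →lo
  mid=-2.09978 |R|=1.09978 →lo
  mid=-2.02303 |R|=1.02303 →lo
  mid=-1.98465 |R|=0.98465 →hi
  mid=-2.00384 |R|=1.00384 →lo
  ...
  [-2.00009,-1.99994] ⇒ x*=-2.0000
So |R|<1 on (-2.0000, 0).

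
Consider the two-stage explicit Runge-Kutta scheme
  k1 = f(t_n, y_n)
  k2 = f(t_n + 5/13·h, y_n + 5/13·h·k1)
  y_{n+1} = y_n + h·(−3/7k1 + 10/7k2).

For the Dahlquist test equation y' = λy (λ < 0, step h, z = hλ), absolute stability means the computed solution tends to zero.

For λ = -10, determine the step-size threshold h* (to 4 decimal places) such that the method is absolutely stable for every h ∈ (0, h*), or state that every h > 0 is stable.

(-1.8200,0); λ=-10 ⇒ h* = (91/50)/10 = 0.1820.

On y'=λy, z=hλ:
  k1=λy_n ⇒ h·k1=z·y_n;  k2=λ(1+5/13z)y_n ⇒ h·k2=z(1+5/13z)y_n
  y_{n+1}/y_n = 1 − 3/7z + 10/7z(1+5/13z) = 1 + z + 50/91z²
  R(z) = 1 + z + 50/91z².

Need |R(x)|<1, x<0.
x=-0.68: |R|=0.5741
R=1: x+50/91x²=0 ⇒ x=−91/50=-1.8200; min R=1−1/(4·50/91)=0.5450>−1
Confirm numerically:
  x=-1.683: |R|=0.87331 <1
  x=-1.298: |R|=0.62772 <1
  x=-0.850: |R|=0.54698 <1
  x=-2.212: |R|=1.47643 >1
  x=-1.865: |R|=1.04611 >1
So |R|<1 on (-1.8200, 0).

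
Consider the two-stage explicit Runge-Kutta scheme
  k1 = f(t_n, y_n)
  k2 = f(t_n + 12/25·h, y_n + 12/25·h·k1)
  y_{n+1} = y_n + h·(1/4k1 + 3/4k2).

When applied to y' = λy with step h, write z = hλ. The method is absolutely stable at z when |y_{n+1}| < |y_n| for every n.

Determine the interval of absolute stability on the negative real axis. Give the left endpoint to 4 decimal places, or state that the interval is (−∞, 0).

z∈(-2.7778,0).

Test eqn y'=λy, z=hλ:
  k1=λy_n ⇒ h·k1=z·y_n;  k2=λ(1+12/25z)y_n ⇒ h·k2=z(1+12/25z)y_n
  y_{n+1}/y_n = 1 + 1/4z + 3/4z(1+12/25z) = 1 + z + 9/25z²
  Hence R(z) = 1 + z + 9/25z².

Boundary: |R(x)|=1, x<0.
x=-1.78: |R|=0.3606
R=1: x+9/25x²=0 ⇒ x=−25/9=-2.7778; min R=1−1/(4·9/25)=0.3056>−1
Confirm numerically:
  x=-1.895: |R|=0.39777 <1
  x=-1.661: |R|=0.33221 <1
  x=-1.340: |R|=0.30642 <1
  x=-3.347: |R|=1.68587 >1
  x=-3.225: |R|=1.51923 >1
Stable set (-2.7778, 0).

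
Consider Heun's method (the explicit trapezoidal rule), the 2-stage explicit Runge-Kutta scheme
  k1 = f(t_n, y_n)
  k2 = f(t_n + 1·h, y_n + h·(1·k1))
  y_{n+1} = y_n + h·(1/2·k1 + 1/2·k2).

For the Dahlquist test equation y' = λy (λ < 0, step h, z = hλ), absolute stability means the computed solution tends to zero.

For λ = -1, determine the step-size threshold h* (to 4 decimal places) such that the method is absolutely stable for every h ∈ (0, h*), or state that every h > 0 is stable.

Set f=λy, z=hλ:
  order 2, 2-stage ⇒ R(z)=1+z+z^2/2
  (e.g. R(-0.69)=0.54805, |R|=0.54805)

Need |R(x)|<1, x<0.
x=-0.69: |R|=0.5481
|R(-1.93)|=0.9325 |R(-1.07)|=0.5025 |R(-0.66)|=0.5578
Bisect:
  x_lo=-2.4959 |R|=1.6189  x_hi=-0.0862 |R|=0.9175
  mid=-1.29107 |R|=0.54236 →hi
  mid=-1.89349 |R|=0.89916 →hi
  mid=-2.19470 |R|=1.21365 →lo
  mid=-2.04409 |R|=1.04507 →lo
  mid=-1.96879 |R|=0.96928 →hi
  mid=-2.00644 |R|=1.00646 →lo
  mid=-1.98762 |R|=0.98769 →hi
  mid=-1.99703 |R|=0.99703 →hi
  ...
  [-2.00012,-1.99997] ⇒ x*=-2.0000
Stable set (-2.0000, 0).

(-2.0000,0); λ=-1 ⇒ h* = 2.0000.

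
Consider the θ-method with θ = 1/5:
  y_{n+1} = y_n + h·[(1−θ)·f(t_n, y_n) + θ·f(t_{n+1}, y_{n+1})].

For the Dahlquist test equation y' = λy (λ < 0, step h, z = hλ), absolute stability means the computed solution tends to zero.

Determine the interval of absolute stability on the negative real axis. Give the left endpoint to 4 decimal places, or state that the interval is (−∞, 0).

With y'=λy (z=hλ):
  y_{n+1} = y_n + z·[4/5·y_n + 1/5·y_{n+1}] ⇒ (1 − 1/5z)y_{n+1} = (1 + 4/5z)y_n
  ⇒ R(z) = (1 + 4/5z)/(1 − 1/5z).

Find x<0 with |R(x)|<1.
x=-1.3: |R|=0.0317
R=−1: 1+4/5x = −1+1/5x ⇒ -3/5x=2 ⇒ x=2/(-3/5)=-3.3333
Confirm numerically:
  x=-3.121: |R|=0.92156 <1
  x=-2.432: |R|=0.63617 <1
  x=-2.420: |R|=0.63073 <1
  x=-3.835: |R|=1.17035 >1
  x=-3.494: |R|=1.05675 >1
  x=-3.492: |R|=1.05605 >1
Stable set (-3.3333, 0).

z∈(-3.3333,0).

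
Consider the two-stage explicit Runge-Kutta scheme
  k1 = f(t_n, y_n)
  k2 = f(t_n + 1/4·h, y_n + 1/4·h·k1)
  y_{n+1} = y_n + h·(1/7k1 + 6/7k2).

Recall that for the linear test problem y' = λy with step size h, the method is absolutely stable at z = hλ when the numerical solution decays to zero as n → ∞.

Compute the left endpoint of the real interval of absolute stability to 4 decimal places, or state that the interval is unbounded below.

left endpoint -4.6667.

Test eqn y'=λy, z=hλ:
  k1=λy_n ⇒ h·k1=z·y_n;  k2=λ(1+1/4z)y_n ⇒ h·k2=z(1+1/4z)y_n
  y_{n+1}/y_n = 1 + 1/7z + 6/7z(1+1/4z) = 1 + z + 3/14z²
  so R(z) = 1 + z + 3/14z².

Find x<0 with |R(x)|<1.
x=-1.34: |R|=0.0448
R=1: x+3/14x²=0 ⇒ x=−14/3=-4.6667; min R=1−1/(4·3/14)=-0.1667>−1
Confirm numerically:
  x=-3.618: |R|=0.18698 <1
  x=-2.577: |R|=0.15394 <1
  x=-1.992: |R|=0.14170 <1
  x=-5.125: |R|=1.50335 >1
  x=-5.088: |R|=1.45937 >1
  x=-4.740: |R|=1.07449 >1
So |R|<1 on (-4.6667, 0).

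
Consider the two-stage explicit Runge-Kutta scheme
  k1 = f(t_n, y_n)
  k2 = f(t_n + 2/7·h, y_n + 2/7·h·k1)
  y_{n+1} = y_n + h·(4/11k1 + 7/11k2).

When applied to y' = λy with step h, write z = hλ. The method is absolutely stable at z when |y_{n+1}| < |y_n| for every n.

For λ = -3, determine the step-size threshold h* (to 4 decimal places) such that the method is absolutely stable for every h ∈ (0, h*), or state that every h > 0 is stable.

On y'=λy, z=hλ:
  k1=λy_n ⇒ h·k1=z·y_n;  k2=λ(1+2/7z)y_n ⇒ h·k2=z(1+2/7z)y_n
  y_{n+1}/y_n = 1 + 4/11z + 7/11z(1+2/7z) = 1 + z + 2/11z²
  R(z) = 1 + z + 2/11z².

Find x<0 with |R(x)|<1.
x=-0.48: |R|=0.5619
R=1: x+2/11x²=0 ⇒ x=−11/2=-5.5000; min R=1−1/(4·2/11)=-0.3750>−1
Confirm numerically:
  x=-4.924: |R|=0.48432 <1
  x=-4.584: |R|=0.23656 <1
  x=-3.123: |R|=0.34970 <1
  x=-2.246: |R|=0.32882 <1
  x=-6.000: |R|=1.54545 >1
  x=-5.747: |R|=1.25809 >1
  x=-5.654: |R|=1.15831 >1
Stable set (-5.5000, 0).

(-5.5000,0); λ=-3 ⇒ h* = (11/2)/3 = 1.8333.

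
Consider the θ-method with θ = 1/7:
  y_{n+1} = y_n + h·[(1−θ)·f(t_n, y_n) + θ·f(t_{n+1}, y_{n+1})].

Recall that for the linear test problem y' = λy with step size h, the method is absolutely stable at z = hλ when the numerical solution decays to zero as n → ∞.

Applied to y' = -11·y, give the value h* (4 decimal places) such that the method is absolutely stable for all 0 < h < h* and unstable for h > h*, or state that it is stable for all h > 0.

On y'=λy, z=hλ:
  y_{n+1} = y_n + z·[6/7·y_n + 1/7·y_{n+1}] ⇒ (1 − 1/7z)y_{n+1} = (1 + 6/7z)y_n
  Hence R(z) = (1 + 6/7z)/(1 − 1/7z).

Boundary: |R(x)|=1, x<0.
x=-1.32: |R|=0.1106
R=−1: 1+6/7x = −1+1/7x ⇒ -5/7x=2 ⇒ x=2/(-5/7)=-2.8000
Confirm numerically:
  x=-2.240: |R|=0.69697 <1
  x=-1.918: |R|=0.50549 <1
  x=-1.852: |R|=0.46453 <1
  x=-3.096: |R|=1.14659 >1
  x=-2.945: |R|=1.07290 >1
So |R|<1 on (-2.8000, 0).

(-2.8000,0); λ=-11 ⇒ h* = (14/5)/11 = 0.2545.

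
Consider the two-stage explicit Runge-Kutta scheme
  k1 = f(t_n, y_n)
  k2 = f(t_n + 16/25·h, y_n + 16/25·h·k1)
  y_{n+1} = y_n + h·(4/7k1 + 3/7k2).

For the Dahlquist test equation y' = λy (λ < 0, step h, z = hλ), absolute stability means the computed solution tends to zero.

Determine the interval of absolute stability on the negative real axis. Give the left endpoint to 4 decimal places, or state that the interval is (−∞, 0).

z∈(-3.6458,0).

Test eqn y'=λy, z=hλ:
  k1=λy_n ⇒ h·k1=z·y_n;  k2=λ(1+16/25z)y_n ⇒ h·k2=z(1+16/25z)y_n
  y_{n+1}/y_n = 1 + 4/7z + 3/7z(1+16/25z) = 1 + z + 48/175z²
  ⇒ R(z) = 1 + z + 48/175z².

Boundary: |R(x)|=1, x<0.
x=-1.08: |R|=0.2399
R=1: x+48/175x²=0 ⇒ x=−175/48=-3.6458; min R=1−1/(4·48/175)=0.0885>−1
Confirm numerically:
  x=-3.119: |R|=0.54930 <1
  x=-2.257: |R|=0.14022 <1
  x=-2.241: |R|=0.13649 <1
  x=-1.993: |R|=0.09648 <1
  x=-3.964: |R|=1.34593 >1
  x=-3.887: |R|=1.25712 >1
Interval (-3.6458, 0).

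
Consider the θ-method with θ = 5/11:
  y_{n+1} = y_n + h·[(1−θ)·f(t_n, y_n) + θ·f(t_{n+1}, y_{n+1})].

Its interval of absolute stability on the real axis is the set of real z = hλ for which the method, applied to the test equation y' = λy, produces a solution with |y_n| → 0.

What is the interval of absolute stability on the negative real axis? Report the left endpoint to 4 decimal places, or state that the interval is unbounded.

Test eqn y'=λy, z=hλ:
  y_{n+1} = y_n + z·[6/11·y_n + 5/11·y_{n+1}] ⇒ (1 − 5/11z)y_{n+1} = (1 + 6/11z)y_n
  ⇒ R(z) = (1 + 6/11z)/(1 − 5/11z).

Boundary: |R(x)|=1, x<0.
x=-1.54: |R|=0.0941
R=−1: 1+6/11x = −1+5/11x ⇒ -1/11x=2 ⇒ x=2/(-1/11)=-22.0000
Confirm numerically:
  x=-19.323: |R|=0.97512 <1
  x=-15.109: |R|=0.92038 <1
  x=-11.935: |R|=0.85759 <1
  x=-22.231: |R|=1.00189 >1
  x=-22.152: |R|=1.00125 >1
  x=-22.136: |R|=1.00112 >1
So |R|<1 on (-22.0000, 0).

(-22.0000, 0).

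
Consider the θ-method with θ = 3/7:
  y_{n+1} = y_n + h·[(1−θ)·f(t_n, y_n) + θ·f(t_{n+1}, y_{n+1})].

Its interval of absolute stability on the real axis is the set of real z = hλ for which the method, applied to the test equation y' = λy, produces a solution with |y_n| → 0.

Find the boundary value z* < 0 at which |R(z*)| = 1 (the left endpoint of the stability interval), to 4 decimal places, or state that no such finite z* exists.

Set f=λy, z=hλ:
  y_{n+1} = y_n + z·[4/7·y_n + 3/7·y_{n+1}] ⇒ (1 − 3/7z)y_{n+1} = (1 + 4/7z)y_n
  Hence R(z) = (1 + 4/7z)/(1 − 3/7z).

Solve |R(x)|<1 on ℝ⁻.
x=-1.75: |R|=0.0000
R=−1: 1+4/7x = −1+3/7x ⇒ -1/7x=2 ⇒ x=2/(-1/7)=-14.0000
Confirm numerically:
  x=-10.519: |R|=0.90972 <1
  x=-8.118: |R|=0.81240 <1
  x=-7.028: |R|=0.75174 <1
  x=-14.555: |R|=1.01095 >1
  x=-14.482: |R|=1.00955 >1
  x=-14.461: |R|=1.00915 >1
So |R|<1 on (-14.0000, 0).

z* = -14.0000.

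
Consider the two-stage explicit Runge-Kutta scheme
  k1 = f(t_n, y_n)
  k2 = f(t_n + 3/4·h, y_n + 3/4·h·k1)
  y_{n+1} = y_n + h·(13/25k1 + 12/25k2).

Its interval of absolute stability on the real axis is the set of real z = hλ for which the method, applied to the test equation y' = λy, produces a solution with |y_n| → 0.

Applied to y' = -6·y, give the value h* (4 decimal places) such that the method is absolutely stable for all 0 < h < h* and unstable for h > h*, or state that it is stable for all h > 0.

(-2.7778,0); λ=-6 ⇒ h* = (25/9)/6 = 0.4630.

Test eqn y'=λy, z=hλ:
  k1=λy_n ⇒ h·k1=z·y_n;  k2=λ(1+3/4z)y_n ⇒ h·k2=z(1+3/4z)y_n
  y_{n+1}/y_n = 1 + 13/25z + 12/25z(1+3/4z) = 1 + z + 9/25z²
  Hence R(z) = 1 + z + 9/25z².

Solve |R(x)|<1 on ℝ⁻.
x=-1.78: |R|=0.3606
R=1: x+9/25x²=0 ⇒ x=−25/9=-2.7778; min R=1−1/(4·9/25)=0.3056>−1
Confirm numerically:
  x=-2.680: |R|=0.90566 <1
  x=-2.270: |R|=0.58504 <1
  x=-2.261: |R|=0.57936 <1
  x=-2.186: |R|=0.53429 <1
  x=-3.315: |R|=1.64112 >1
  x=-2.908: |R|=1.13633 >1
So |R|<1 on (-2.7778, 0).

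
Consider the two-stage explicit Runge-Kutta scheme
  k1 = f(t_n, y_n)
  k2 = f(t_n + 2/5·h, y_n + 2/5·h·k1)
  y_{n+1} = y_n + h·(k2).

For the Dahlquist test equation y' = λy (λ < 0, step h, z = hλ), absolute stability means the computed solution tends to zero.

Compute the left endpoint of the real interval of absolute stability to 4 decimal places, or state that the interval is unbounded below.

z* = -2.5000.

With y'=λy (z=hλ):
  k1=λy_n ⇒ h·k1=z·y_n;  k2=λ(1+2/5z)y_n ⇒ h·k2=z(1+2/5z)y_n
  y_{n+1}/y_n = 1 + z(1+2/5z) = 1 + z + 2/5z²
  R(z) = 1 + z + 2/5z².

Find x<0 with |R(x)|<1.
x=-1.74: |R|=0.4710
R=1: x+2/5x²=0 ⇒ x=−5/2=-2.5000; min R=1−1/(4·2/5)=0.3750>−1
Confirm numerically:
  x=-2.126: |R|=0.68195 <1
  x=-2.119: |R|=0.67706 <1
  x=-1.248: |R|=0.37500 <1
  x=-1.166: |R|=0.37782 <1
  x=-2.897: |R|=1.46004 >1
  x=-2.749: |R|=1.27380 >1
So |R|<1 on (-2.5000, 0).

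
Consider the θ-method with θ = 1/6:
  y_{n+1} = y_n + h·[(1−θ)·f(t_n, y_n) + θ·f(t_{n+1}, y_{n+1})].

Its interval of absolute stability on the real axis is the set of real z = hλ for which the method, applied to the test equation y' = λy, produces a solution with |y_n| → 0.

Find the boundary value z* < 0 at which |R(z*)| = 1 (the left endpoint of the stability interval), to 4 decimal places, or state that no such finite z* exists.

left endpoint -3.0000.

Set f=λy, z=hλ:
  y_{n+1} = y_n + z·[5/6·y_n + 1/6·y_{n+1}] ⇒ (1 − 1/6z)y_{n+1} = (1 + 5/6z)y_n
  ⇒ R(z) = (1 + 5/6z)/(1 − 1/6z).

Boundary: |R(x)|=1, x<0.
x=-0.61: |R|=0.4463
R=−1: 1+5/6x = −1+1/6x ⇒ -2/3x=2 ⇒ x=2/(-2/3)=-3.0000
Confirm numerically:
  x=-2.367: |R|=0.69738 <1
  x=-2.025: |R|=0.51402 <1
  x=-1.902: |R|=0.44419 <1
  x=-3.477: |R|=1.20133 >1
  x=-3.474: |R|=1.20013 >1
  x=-3.420: |R|=1.17834 >1
Interval (-3.0000, 0).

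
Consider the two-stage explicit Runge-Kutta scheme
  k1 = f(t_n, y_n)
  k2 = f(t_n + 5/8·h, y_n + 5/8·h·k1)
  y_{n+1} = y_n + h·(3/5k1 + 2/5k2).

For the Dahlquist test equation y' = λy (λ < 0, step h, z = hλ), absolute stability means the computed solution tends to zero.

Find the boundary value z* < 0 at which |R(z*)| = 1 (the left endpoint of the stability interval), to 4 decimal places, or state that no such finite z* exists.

z* = -4.0000.

On y'=λy, z=hλ:
  k1=λy_n ⇒ h·k1=z·y_n;  k2=λ(1+5/8z)y_n ⇒ h·k2=z(1+5/8z)y_n
  y_{n+1}/y_n = 1 + 3/5z + 2/5z(1+5/8z) = 1 + z + 1/4z²
  so R(z) = 1 + z + 1/4z².

Solve |R(x)|<1 on ℝ⁻.
x=-0.61: |R|=0.4830
R=1: x+1/4x²=0 ⇒ x=−4=-4.0000; min R=1−1/(4·1/4)=0.0000>−1
Confirm numerically:
  x=-2.841: |R|=0.17682 <1
  x=-2.122: |R|=0.00372 <1
  x=-2.010: |R|=0.00003 <1
  x=-1.918: |R|=0.00168 <1
  x=-4.463: |R|=1.51659 >1
  x=-4.404: |R|=1.44480 >1
So |R|<1 on (-4.0000, 0).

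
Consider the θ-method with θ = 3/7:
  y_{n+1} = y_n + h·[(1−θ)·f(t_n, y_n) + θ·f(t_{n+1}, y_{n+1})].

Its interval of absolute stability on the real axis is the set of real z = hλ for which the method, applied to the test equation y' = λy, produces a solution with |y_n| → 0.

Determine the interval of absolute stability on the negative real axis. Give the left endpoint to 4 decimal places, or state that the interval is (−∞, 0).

With y'=λy (z=hλ):
  y_{n+1} = y_n + z·[4/7·y_n + 3/7·y_{n+1}] ⇒ (1 − 3/7z)y_{n+1} = (1 + 4/7z)y_n
  so R(z) = (1 + 4/7z)/(1 − 3/7z).

Need |R(x)|<1, x<0.
x=-1.59: |R|=0.0544
R=−1: 1+4/7x = −1+3/7x ⇒ -1/7x=2 ⇒ x=2/(-1/7)=-14.0000
Confirm numerically:
  x=-11.469: |R|=0.93888 <1
  x=-10.621: |R|=0.91305 <1
  x=-7.285: |R|=0.76728 <1
  x=-6.343: |R|=0.70583 <1
  x=-14.576: |R|=1.01135 >1
  x=-14.176: |R|=1.00355 >1
  x=-14.028: |R|=1.00057 >1
Interval (-14.0000, 0).

z∈(-14.0000,0).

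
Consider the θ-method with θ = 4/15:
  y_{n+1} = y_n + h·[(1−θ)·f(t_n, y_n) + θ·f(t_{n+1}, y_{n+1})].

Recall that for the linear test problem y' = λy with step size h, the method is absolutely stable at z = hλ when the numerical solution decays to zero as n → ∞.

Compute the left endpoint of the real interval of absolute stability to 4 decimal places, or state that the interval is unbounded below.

z* = -4.2857.

With y'=λy (z=hλ):
  y_{n+1} = y_n + z·[11/15·y_n + 4/15·y_{n+1}] ⇒ (1 − 4/15z)y_{n+1} = (1 + 11/15z)y_n
  ⇒ R(z) = (1 + 11/15z)/(1 − 4/15z).

Find x<0 with |R(x)|<1.
x=-0.79: |R|=0.3475
R=−1: 1+11/15x = −1+4/15x ⇒ -7/15x=2 ⇒ x=2/(-7/15)=-4.2857
Confirm numerically:
  x=-2.745: |R|=0.58487 <1
  x=-2.419: |R|=0.47046 <1
  x=-2.186: |R|=0.38098 <1
  x=-1.802: |R|=0.21713 <1
  x=-4.744: |R|=1.09442 >1
  x=-4.673: |R|=1.08046 >1
  x=-4.659: |R|=1.07768 >1
So |R|<1 on (-4.2857, 0).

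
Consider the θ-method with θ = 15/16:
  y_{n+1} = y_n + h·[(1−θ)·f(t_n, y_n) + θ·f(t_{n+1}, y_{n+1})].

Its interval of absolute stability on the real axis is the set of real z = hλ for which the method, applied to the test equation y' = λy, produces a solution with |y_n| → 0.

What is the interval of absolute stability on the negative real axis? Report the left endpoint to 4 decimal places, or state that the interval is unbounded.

Test eqn y'=λy, z=hλ:
  y_{n+1} = y_n + z·[1/16·y_n + 15/16·y_{n+1}] ⇒ (1 − 15/16z)y_{n+1} = (1 + 1/16z)y_n
  Hence R(z) = (1 + 1/16z)/(1 − 15/16z).

Boundary: |R(x)|=1, x<0.
x=-0.82: |R|=0.5364
x=-2: |R|=0.3043
x=-10: |R|=0.0361
x=-100: |R|=0.0554
θ=15/16≥1/2 ⇒ |1+1/16x|<|1−15/16x| ∀x<0 ⇒ stable on all of ℝ⁻.

interval (−∞, 0).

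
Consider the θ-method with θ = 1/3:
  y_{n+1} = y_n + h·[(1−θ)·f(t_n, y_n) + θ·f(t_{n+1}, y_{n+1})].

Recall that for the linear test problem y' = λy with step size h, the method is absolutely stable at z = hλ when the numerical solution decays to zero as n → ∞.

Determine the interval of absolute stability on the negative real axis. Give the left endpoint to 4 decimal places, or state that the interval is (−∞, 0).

With y'=λy (z=hλ):
  y_{n+1} = y_n + z·[2/3·y_n + 1/3·y_{n+1}] ⇒ (1 − 1/3z)y_{n+1} = (1 + 2/3z)y_n
  R(z) = (1 + 2/3z)/(1 − 1/3z).

Solve |R(x)|<1 on ℝ⁻.
x=-0.66: |R|=0.4590
R=−1: 1+2/3x = −1+1/3x ⇒ -1/3x=2 ⇒ x=2/(-1/3)=-6.0000
Confirm numerically:
  x=-5.911: |R|=0.99001 <1
  x=-5.715: |R|=0.96730 <1
  x=-5.311: |R|=0.91710 <1
  x=-2.462: |R|=0.35225 <1
  x=-6.416: |R|=1.04418 >1
  x=-6.367: |R|=1.03918 >1
  x=-6.199: |R|=1.02163 >1
Interval (-6.0000, 0).

z∈(-6.0000,0).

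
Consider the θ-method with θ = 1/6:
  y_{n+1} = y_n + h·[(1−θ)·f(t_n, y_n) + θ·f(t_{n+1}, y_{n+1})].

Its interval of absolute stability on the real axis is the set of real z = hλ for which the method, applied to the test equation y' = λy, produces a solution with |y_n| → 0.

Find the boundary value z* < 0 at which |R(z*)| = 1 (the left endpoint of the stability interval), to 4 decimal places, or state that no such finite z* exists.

Test eqn y'=λy, z=hλ:
  y_{n+1} = y_n + z·[5/6·y_n + 1/6·y_{n+1}] ⇒ (1 − 1/6z)y_{n+1} = (1 + 5/6z)y_n
  so R(z) = (1 + 5/6z)/(1 − 1/6z).

Find x<0 with |R(x)|<1.
x=-0.96: |R|=0.1724
R=−1: 1+5/6x = −1+1/6x ⇒ -2/3x=2 ⇒ x=2/(-2/3)=-3.0000
Confirm numerically:
  x=-2.790: |R|=0.90444 <1
  x=-2.500: |R|=0.76471 <1
  x=-1.920: |R|=0.45455 <1
  x=-3.485: |R|=1.20453 >1
  x=-3.277: |R|=1.11944 >1
  x=-3.266: |R|=1.11483 >1
Interval (-3.0000, 0).

z* = -3.0000.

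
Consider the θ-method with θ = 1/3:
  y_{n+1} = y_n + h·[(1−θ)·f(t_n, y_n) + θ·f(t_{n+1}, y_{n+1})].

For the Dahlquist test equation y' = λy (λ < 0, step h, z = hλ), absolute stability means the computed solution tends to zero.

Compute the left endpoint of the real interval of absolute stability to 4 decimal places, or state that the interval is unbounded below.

left endpoint -6.0000.

With y'=λy (z=hλ):
  y_{n+1} = y_n + z·[2/3·y_n + 1/3·y_{n+1}] ⇒ (1 − 1/3z)y_{n+1} = (1 + 2/3z)y_n
  R(z) = (1 + 2/3z)/(1 − 1/3z).

Find x<0 with |R(x)|<1.
x=-0.88: |R|=0.3196
R=−1: 1+2/3x = −1+1/3x ⇒ -1/3x=2 ⇒ x=2/(-1/3)=-6.0000
Confirm numerically:
  x=-4.357: |R|=0.77668 <1
  x=-2.661: |R|=0.41017 <1
  x=-2.603: |R|=0.39372 <1
  x=-6.440: |R|=1.04661 >1
  x=-6.206: |R|=1.02238 >1
Interval (-6.0000, 0).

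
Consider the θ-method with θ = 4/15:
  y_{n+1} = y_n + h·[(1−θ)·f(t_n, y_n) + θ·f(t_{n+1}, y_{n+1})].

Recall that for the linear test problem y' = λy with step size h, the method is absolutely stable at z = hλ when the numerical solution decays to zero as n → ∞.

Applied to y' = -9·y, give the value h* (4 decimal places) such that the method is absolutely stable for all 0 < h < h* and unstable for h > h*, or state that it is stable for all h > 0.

With y'=λy (z=hλ):
  y_{n+1} = y_n + z·[11/15·y_n + 4/15·y_{n+1}] ⇒ (1 − 4/15z)y_{n+1} = (1 + 11/15z)y_n
  ⇒ R(z) = (1 + 11/15z)/(1 − 4/15z).

Find x<0 with |R(x)|<1.
x=-1.77: |R|=0.2024
R=−1: 1+11/15x = −1+4/15x ⇒ -7/15x=2 ⇒ x=2/(-7/15)=-4.2857
Confirm numerically:
  x=-4.188: |R|=0.97846 <1
  x=-2.791: |R|=0.60010 <1
  x=-1.776: |R|=0.20521 <1
  x=-4.619: |R|=1.06969 >1
  x=-4.576: |R|=1.06101 >1
  x=-4.419: |R|=1.02855 >1
Interval (-4.2857, 0).

(-4.2857,0); λ=-9 ⇒ h* = (30/7)/9 = 0.4762.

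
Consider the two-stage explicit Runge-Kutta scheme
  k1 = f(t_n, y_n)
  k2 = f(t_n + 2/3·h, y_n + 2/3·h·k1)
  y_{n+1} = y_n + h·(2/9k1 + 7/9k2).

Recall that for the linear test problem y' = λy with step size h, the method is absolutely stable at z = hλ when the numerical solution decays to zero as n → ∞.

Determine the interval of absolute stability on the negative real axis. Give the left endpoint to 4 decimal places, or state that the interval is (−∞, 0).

With y'=λy (z=hλ):
  k1=λy_n ⇒ h·k1=z·y_n;  k2=λ(1+2/3z)y_n ⇒ h·k2=z(1+2/3z)y_n
  y_{n+1}/y_n = 1 + 2/9z + 7/9z(1+2/3z) = 1 + z + 14/27z²
  R(z) = 1 + z + 14/27z².

Find x<0 with |R(x)|<1.
x=-1.8: |R|=0.8800
R=1: x+14/27x²=0 ⇒ x=−27/14=-1.9286; min R=1−1/(4·14/27)=0.5179>−1
Confirm numerically:
  x=-1.749: |R|=0.83715 <1
  x=-1.741: |R|=0.83067 <1
  x=-1.680: |R|=0.78347 <1
  x=-2.143: |R|=1.23827 >1
  x=-2.000: |R|=1.07407 >1
Interval (-1.9286, 0).

(-1.9286, 0).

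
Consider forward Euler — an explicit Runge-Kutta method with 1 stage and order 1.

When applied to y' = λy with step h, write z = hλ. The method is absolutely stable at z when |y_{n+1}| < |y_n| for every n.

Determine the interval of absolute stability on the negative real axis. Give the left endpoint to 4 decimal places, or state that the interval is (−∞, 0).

Test eqn y'=λy, z=hλ:
  order 1, 1-stage ⇒ R(z)=1+z
  (e.g. R(-0.78)=0.22000, |R|=0.22000)

Boundary: |R(x)|=1, x<0.
x=-0.78: |R|=0.2200
|R(-2.34)|=1.3400 |R(-2.33)|=1.3300 |R(-0.55)|=0.4500
Bisect:
  x_lo=-2.6674 |R|=1.6674  x_hi=-0.2421 |R|=0.7579
  mid=-1.45473 |R|=0.45473 →hi
  mid=-2.06104 |R|=1.06104 →lo
  mid=-1.75788 |R|=0.75788 →hi
  mid=-1.90946 |R|=0.90946 →hi
  mid=-1.98525 |R|=0.98525 →hi
  mid=-2.02314 |R|=1.02314 →lo
  mid=-2.00420 |R|=1.00420 →lo
  ...
  [-2.00005,-1.99990] ⇒ x*=-2.0000
So |R|<1 on (-2.0000, 0).

z∈(-2.0000,0).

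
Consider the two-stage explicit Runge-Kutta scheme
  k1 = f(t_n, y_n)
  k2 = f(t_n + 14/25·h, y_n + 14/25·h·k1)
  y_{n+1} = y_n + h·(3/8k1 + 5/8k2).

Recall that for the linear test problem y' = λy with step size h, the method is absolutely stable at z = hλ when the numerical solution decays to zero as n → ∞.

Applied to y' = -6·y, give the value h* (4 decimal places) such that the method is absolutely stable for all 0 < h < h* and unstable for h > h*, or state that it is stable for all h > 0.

On y'=λy, z=hλ:
  k1=λy_n ⇒ h·k1=z·y_n;  k2=λ(1+14/25z)y_n ⇒ h·k2=z(1+14/25z)y_n
  y_{n+1}/y_n = 1 + 3/8z + 5/8z(1+14/25z) = 1 + z + 7/20z²
  Hence R(z) = 1 + z + 7/20z².

Need |R(x)|<1, x<0.
x=-0.96: |R|=0.3626
R=1: x+7/20x²=0 ⇒ x=−20/7=-2.8571; min R=1−1/(4·7/20)=0.2857>−1
Confirm numerically:
  x=-2.424: |R|=0.63252 <1
  x=-2.187: |R|=0.48704 <1
  x=-1.950: |R|=0.38087 <1
  x=-1.486: |R|=0.28687 <1
  x=-3.280: |R|=1.48544 >1
  x=-2.945: |R|=1.09056 >1
Interval (-2.8571, 0).

(-2.8571,0); λ=-6 ⇒ h* = (20/7)/6 = 0.4762.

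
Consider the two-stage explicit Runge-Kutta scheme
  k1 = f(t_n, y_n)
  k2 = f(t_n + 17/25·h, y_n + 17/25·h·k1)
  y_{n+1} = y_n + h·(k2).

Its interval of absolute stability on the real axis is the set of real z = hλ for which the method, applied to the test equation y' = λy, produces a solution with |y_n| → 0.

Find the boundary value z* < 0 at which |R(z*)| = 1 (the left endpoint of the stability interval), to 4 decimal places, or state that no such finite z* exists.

On y'=λy, z=hλ:
  k1=λy_n ⇒ h·k1=z·y_n;  k2=λ(1+17/25z)y_n ⇒ h·k2=z(1+17/25z)y_n
  y_{n+1}/y_n = 1 + z(1+17/25z) = 1 + z + 17/25z²
  Hence R(z) = 1 + z + 17/25z².

Need |R(x)|<1, x<0.
x=-1.74: |R|=1.3188
R=1: x+17/25x²=0 ⇒ x=−25/17=-1.4706; min R=1−1/(4·17/25)=0.6324>−1
Confirm numerically:
  x=-1.323: |R|=0.86722 <1
  x=-0.977: |R|=0.67208 <1
  x=-0.743: |R|=0.63239 <1
  x=-0.664: |R|=0.63581 <1
  x=-1.997: |R|=1.71485 >1
  x=-1.948: |R|=1.63240 >1
  x=-1.856: |R|=1.48642 >1
So |R|<1 on (-1.4706, 0).

left endpoint -1.4706.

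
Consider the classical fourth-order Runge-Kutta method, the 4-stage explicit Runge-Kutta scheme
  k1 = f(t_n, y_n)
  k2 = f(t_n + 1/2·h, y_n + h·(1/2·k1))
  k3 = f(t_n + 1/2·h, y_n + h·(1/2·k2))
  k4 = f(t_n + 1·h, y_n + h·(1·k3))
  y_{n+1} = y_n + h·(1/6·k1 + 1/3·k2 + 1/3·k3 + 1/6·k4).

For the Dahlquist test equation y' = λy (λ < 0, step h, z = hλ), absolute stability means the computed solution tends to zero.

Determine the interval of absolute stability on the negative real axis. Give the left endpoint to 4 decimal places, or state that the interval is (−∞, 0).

(-2.7853, 0).

Test eqn y'=λy, z=hλ:
  order 4, 4-stage ⇒ R(z)=1+z+z^2/2+z^3/6+z^4/24
  (e.g. R(-1.23)=0.31167, |R|=0.31167)

Find x<0 with |R(x)|<1.
x=-1.23: |R|=0.3117
|R(-1.85)|=0.2940 |R(-0.93)|=0.3996 |R(-0.9)|=0.4108
Bisect:
  x_lo=-3.1353 |R|=1.6694  x_hi=-0.0744 |R|=0.9283
  mid=-1.60487 |R|=0.27042 →hi
  mid=-2.37010 |R|=0.53442 →hi
  mid=-2.75271 |R|=0.95197 →hi
  mid=-2.94401 |R|=1.26689 →lo
  mid=-2.84836 |R|=1.09932 →lo
  mid=-2.80053 |R|=1.02322 →lo
  mid=-2.77662 |R|=0.98700 →hi
  mid=-2.78858 |R|=1.00496 →lo
  ...
  [-2.78540,-2.78521] ⇒ x*=-2.7853
Stable set (-2.7853, 0).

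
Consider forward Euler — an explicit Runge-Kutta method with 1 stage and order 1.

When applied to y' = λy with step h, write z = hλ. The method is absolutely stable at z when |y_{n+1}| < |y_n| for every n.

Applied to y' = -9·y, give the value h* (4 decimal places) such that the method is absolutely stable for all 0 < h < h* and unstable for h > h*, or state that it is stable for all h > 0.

Set f=λy, z=hλ:
  order 1, 1-stage ⇒ R(z)=1+z
  (e.g. R(-1.3)=-0.30000, |R|=0.30000)

Solve |R(x)|<1 on ℝ⁻.
x=-1.3: |R|=0.3000
|R(-2.15)|=1.1500 |R(-1.31)|=0.3100 |R(-0.77)|=0.2300
Bisect:
  x_lo=-2.7375 |R|=1.7375  x_hi=-0.2768 |R|=0.7232
  mid=-1.50711 |R|=0.50711 →hi
  mid=-2.12228 |R|=1.12228 →lo
  mid=-1.81469 |R|=0.81469 →hi
  mid=-1.96849 |R|=0.96849 →hi
  mid=-2.04538 |R|=1.04538 →lo
  mid=-2.00694 |R|=1.00694 →lo
  mid=-1.98771 |R|=0.98771 →hi
  ...
  [-2.00003,-1.99988] ⇒ x*=-2.0000
So |R|<1 on (-2.0000, 0).

(-2.0000,0); λ=-9 ⇒ h* = 0.2222.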